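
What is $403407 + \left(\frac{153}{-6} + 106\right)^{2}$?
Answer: $\frac{1639549}{4} \approx 4.0989 \cdot 10^{5}$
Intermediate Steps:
$403407 + \left(\frac{153}{-6} + 106\right)^{2} = 403407 + \left(153 \left(- \frac{1}{6}\right) + 106\right)^{2} = 403407 + \left(- \frac{51}{2} + 106\right)^{2} = 403407 + \left(\frac{161}{2}\right)^{2} = 403407 + \frac{25921}{4} = \frac{1639549}{4}$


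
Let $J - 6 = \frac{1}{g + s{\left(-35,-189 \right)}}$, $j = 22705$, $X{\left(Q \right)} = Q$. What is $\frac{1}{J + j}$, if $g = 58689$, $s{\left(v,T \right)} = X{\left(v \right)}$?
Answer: $\frac{58654}{1332090995} \approx 4.4032 \cdot 10^{-5}$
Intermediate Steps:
$s{\left(v,T \right)} = v$
$J = \frac{351925}{58654}$ ($J = 6 + \frac{1}{58689 - 35} = 6 + \frac{1}{58654} = \frac{351925}{58654} \approx 6.0$)
$\frac{1}{J + j} = \frac{1}{\frac{351925}{58654} + 22705} = \frac{1}{\frac{1332090995}{58654}} = \frac{58654}{1332090995}$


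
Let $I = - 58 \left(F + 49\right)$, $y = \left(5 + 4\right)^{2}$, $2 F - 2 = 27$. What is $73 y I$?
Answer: $-21777579$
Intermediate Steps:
$F = \frac{29}{2}$ ($F = 1 + \frac{1}{2} \cdot 27 = 1 + \frac{27}{2} = \frac{29}{2} \approx 14.5$)
$y = 81$ ($y = 9^{2} = 81$)
$I = -3683$ ($I = - 58 \left(\frac{29}{2} + 49\right) = \left(-58\right) \frac{127}{2} = -3683$)
$73 y I = 73 \cdot 81 \left(-3683\right) = 5913 \left(-3683\right) = -21777579$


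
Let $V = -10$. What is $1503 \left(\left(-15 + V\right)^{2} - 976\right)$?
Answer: $-527553$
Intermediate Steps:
$1503 \left(\left(-15 + V\right)^{2} - 976\right) = 1503 \left(\left(-15 - 10\right)^{2} - 976\right) = 1503 \left(\left(-25\right)^{2} - 976\right) = 1503 \left(625 - 976\right) = 1503 \left(-351\right) = -527553$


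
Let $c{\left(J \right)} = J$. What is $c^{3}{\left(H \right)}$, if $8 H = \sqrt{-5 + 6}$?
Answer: $\frac{1}{512} \approx 0.0019531$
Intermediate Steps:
$H = \frac{1}{8}$ ($H = \frac{\sqrt{-5 + 6}}{8} = \frac{\sqrt{1}}{8} = \frac{1}{8} \cdot 1 = \frac{1}{8} \approx 0.125$)
$c^{3}{\left(H \right)} = \left(\frac{1}{8}\right)^{3} = \frac{1}{512}$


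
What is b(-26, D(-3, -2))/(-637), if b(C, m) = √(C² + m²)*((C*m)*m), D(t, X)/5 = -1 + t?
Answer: 1600*√269/49 ≈ 535.55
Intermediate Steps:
D(t, X) = -5 + 5*t (D(t, X) = 5*(-1 + t) = -5 + 5*t)
b(C, m) = C*m²*√(C² + m²) (b(C, m) = √(C² + m²)*(C*m²) = C*m²*√(C² + m²))
b(-26, D(-3, -2))/(-637) = -26*(-5 + 5*(-3))²*√((-26)² + (-5 + 5*(-3))²)/(-637) = -26*(-5 - 15)²*√(676 + (-5 - 15)²)*(-1/637) = -26*(-20)²*√(676 + (-20)²)*(-1/637) = -26*400*√(676 + 400)*(-1/637) = -26*400*√1076*(-1/637) = -26*400*2*√269*(-1/637) = -20800*√269*(-1/637) = 1600*√269/49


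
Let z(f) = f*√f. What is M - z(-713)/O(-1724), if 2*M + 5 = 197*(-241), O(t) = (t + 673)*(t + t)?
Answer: -23741 + 713*I*√713/3623848 ≈ -23741.0 + 0.0052537*I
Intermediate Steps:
z(f) = f^(3/2)
O(t) = 2*t*(673 + t) (O(t) = (673 + t)*(2*t) = 2*t*(673 + t))
M = -23741 (M = -5/2 + (197*(-241))/2 = -5/2 + (½)*(-47477) = -5/2 - 47477/2 = -23741)
M - z(-713)/O(-1724) = -23741 - (-713)^(3/2)/(2*(-1724)*(673 - 1724)) = -23741 - (-713*I*√713)/(2*(-1724)*(-1051)) = -23741 - (-713*I*√713)/3623848 = -23741 - (-713)*I*√713/3623848 = -23741 + 713*I*√713/3623848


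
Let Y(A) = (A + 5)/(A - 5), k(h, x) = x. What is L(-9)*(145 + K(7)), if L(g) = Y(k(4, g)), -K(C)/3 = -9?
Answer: 344/7 ≈ 49.143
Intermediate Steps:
Y(A) = (5 + A)/(-5 + A)
K(C) = 27 (K(C) = -3*(-9) = 27)
L(g) = (5 + g)/(-5 + g)
L(-9)*(145 + K(7)) = ((5 - 9)/(-5 - 9))*(145 + 27) = (-4/(-14))*172 = -1/14*(-4)*172 = (2/7)*172 = 344/7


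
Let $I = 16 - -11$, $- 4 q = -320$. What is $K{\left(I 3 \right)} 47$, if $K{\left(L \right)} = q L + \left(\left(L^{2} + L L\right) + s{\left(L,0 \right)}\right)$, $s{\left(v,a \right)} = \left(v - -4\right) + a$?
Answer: $925289$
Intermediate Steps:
$q = 80$ ($q = \left(- \frac{1}{4}\right) \left(-320\right) = 80$)
$s{\left(v,a \right)} = 4 + a + v$ ($s{\left(v,a \right)} = \left(v + 4\right) + a = \left(4 + v\right) + a = 4 + a + v$)
$I = 27$ ($I = 16 + 11 = 27$)
$K{\left(L \right)} = 4 + 2 L^{2} + 81 L$ ($K{\left(L \right)} = 80 L + \left(\left(L^{2} + L L\right) + \left(4 + 0 + L\right)\right) = 80 L + \left(\left(L^{2} + L^{2}\right) + \left(4 + L\right)\right) = 80 L + \left(2 L^{2} + \left(4 + L\right)\right) = 80 L + \left(4 + L + 2 L^{2}\right) = 4 + 2 L^{2} + 81 L$)
$K{\left(I 3 \right)} 47 = \left(4 + 2 \left(27 \cdot 3\right)^{2} + 81 \cdot 27 \cdot 3\right) 47 = \left(4 + 2 \cdot 81^{2} + 81 \cdot 81\right) 47 = \left(4 + 2 \cdot 6561 + 6561\right) 47 = \left(4 + 13122 + 6561\right) 47 = 19687 \cdot 47 = 925289$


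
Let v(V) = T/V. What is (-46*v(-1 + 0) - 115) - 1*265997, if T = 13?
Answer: -265514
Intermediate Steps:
v(V) = 13/V
(-46*v(-1 + 0) - 115) - 1*265997 = (-598/(-1 + 0) - 115) - 1*265997 = (-598/(-1) - 115) - 265997 = (-598*(-1) - 115) - 265997 = (-46*(-13) - 115) - 265997 = (598 - 115) - 265997 = 483 - 265997 = -265514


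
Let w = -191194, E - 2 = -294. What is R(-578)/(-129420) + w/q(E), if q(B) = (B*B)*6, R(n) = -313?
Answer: -1024341737/2758716720 ≈ -0.37131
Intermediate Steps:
E = -292 (E = 2 - 294 = -292)
q(B) = 6*B² (q(B) = B²*6 = 6*B²)
R(-578)/(-129420) + w/q(E) = -313/(-129420) - 191194/(6*(-292)²) = -313*(-1/129420) - 191194/(6*85264) = 313/129420 - 191194/511584 = 313/129420 - 191194*1/511584 = 313/129420 - 95597/255792 = -1024341737/2758716720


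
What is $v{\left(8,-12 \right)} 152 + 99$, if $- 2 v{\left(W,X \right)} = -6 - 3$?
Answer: $783$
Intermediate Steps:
$v{\left(W,X \right)} = \frac{9}{2}$ ($v{\left(W,X \right)} = - \frac{-6 - 3}{2} = \left(- \frac{1}{2}\right) \left(-9\right) = \frac{9}{2}$)
$v{\left(8,-12 \right)} 152 + 99 = \frac{9}{2} \cdot 152 + 99 = 684 + 99 = 783$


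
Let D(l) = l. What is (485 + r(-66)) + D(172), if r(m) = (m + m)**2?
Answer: 18081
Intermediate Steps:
r(m) = 4*m**2 (r(m) = (2*m)**2 = 4*m**2)
(485 + r(-66)) + D(172) = (485 + 4*(-66)**2) + 172 = (485 + 4*4356) + 172 = (485 + 17424) + 172 = 17909 + 172 = 18081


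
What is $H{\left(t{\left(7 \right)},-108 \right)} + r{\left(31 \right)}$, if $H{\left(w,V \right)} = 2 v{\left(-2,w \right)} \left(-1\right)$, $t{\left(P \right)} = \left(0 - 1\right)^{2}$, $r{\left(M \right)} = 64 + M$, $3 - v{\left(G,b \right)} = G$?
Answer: $85$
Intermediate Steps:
$v{\left(G,b \right)} = 3 - G$
$t{\left(P \right)} = 1$ ($t{\left(P \right)} = \left(-1\right)^{2} = 1$)
$H{\left(w,V \right)} = -10$ ($H{\left(w,V \right)} = 2 \left(3 - -2\right) \left(-1\right) = 2 \left(3 + 2\right) \left(-1\right) = 2 \cdot 5 \left(-1\right) = 10 \left(-1\right) = -10$)
$H{\left(t{\left(7 \right)},-108 \right)} + r{\left(31 \right)} = -10 + \left(64 + 31\right) = -10 + 95 = 85$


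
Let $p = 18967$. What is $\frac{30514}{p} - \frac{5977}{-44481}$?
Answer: $\frac{1470658993}{843671127} \approx 1.7432$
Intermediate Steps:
$\frac{30514}{p} - \frac{5977}{-44481} = \frac{30514}{18967} - \frac{5977}{-44481} = 30514 \cdot \frac{1}{18967} - - \frac{5977}{44481} = \frac{30514}{18967} + \frac{5977}{44481} = \frac{1470658993}{843671127}$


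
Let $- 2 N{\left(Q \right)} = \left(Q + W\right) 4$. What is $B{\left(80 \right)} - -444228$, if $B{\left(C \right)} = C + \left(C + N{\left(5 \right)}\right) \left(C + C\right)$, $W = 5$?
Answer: $453908$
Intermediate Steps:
$N{\left(Q \right)} = -10 - 2 Q$ ($N{\left(Q \right)} = - \frac{\left(Q + 5\right) 4}{2} = - \frac{\left(5 + Q\right) 4}{2} = - \frac{20 + 4 Q}{2} = -10 - 2 Q$)
$B{\left(C \right)} = C + 2 C \left(-20 + C\right)$ ($B{\left(C \right)} = C + \left(C - 20\right) \left(C + C\right) = C + \left(C - 20\right) 2 C = C + \left(-20 + C\right) 2 C = C + 2 C \left(-20 + C\right)$)
$B{\left(80 \right)} - -444228 = 80 \left(-39 + 2 \cdot 80\right) - -444228 = 80 \left(-39 + 160\right) + 444228 = 80 \cdot 121 + 444228 = 9680 + 444228 = 453908$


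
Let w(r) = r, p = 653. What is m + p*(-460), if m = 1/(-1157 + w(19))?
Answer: -341832441/1138 ≈ -3.0038e+5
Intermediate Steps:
m = -1/1138 (m = 1/(-1157 + 19) = 1/(-1138) = -1/1138 ≈ -0.00087873)
m + p*(-460) = -1/1138 + 653*(-460) = -1/1138 - 300380 = -341832441/1138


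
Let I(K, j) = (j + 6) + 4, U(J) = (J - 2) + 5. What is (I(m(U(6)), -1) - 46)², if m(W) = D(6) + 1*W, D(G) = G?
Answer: 1369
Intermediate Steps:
U(J) = 3 + J (U(J) = (-2 + J) + 5 = 3 + J)
m(W) = 6 + W (m(W) = 6 + 1*W = 6 + W)
I(K, j) = 10 + j (I(K, j) = (6 + j) + 4 = 10 + j)
(I(m(U(6)), -1) - 46)² = ((10 - 1) - 46)² = (9 - 46)² = (-37)² = 1369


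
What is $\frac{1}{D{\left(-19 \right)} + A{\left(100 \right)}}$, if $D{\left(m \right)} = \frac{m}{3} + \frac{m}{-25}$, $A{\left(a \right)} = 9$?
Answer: $\frac{75}{257} \approx 0.29183$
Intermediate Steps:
$D{\left(m \right)} = \frac{22 m}{75}$ ($D{\left(m \right)} = m \frac{1}{3} + m \left(- \frac{1}{25}\right) = \frac{m}{3} - \frac{m}{25} = \frac{22 m}{75}$)
$\frac{1}{D{\left(-19 \right)} + A{\left(100 \right)}} = \frac{1}{\frac{22}{75} \left(-19\right) + 9} = \frac{1}{- \frac{418}{75} + 9} = \frac{1}{\frac{257}{75}} = \frac{75}{257}$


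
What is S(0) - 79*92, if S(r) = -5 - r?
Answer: -7273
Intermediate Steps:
S(0) - 79*92 = (-5 - 1*0) - 79*92 = (-5 + 0) - 7268 = -5 - 7268 = -7273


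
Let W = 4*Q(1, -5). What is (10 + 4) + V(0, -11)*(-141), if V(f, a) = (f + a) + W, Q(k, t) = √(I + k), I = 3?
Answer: 437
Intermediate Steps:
Q(k, t) = √(3 + k)
W = 8 (W = 4*√(3 + 1) = 4*√4 = 4*2 = 8)
V(f, a) = 8 + a + f (V(f, a) = (f + a) + 8 = (a + f) + 8 = 8 + a + f)
(10 + 4) + V(0, -11)*(-141) = (10 + 4) + (8 - 11 + 0)*(-141) = 14 - 3*(-141) = 14 + 423 = 437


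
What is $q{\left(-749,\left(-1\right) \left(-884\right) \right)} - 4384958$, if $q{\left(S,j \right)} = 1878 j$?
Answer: $-2724806$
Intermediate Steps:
$q{\left(-749,\left(-1\right) \left(-884\right) \right)} - 4384958 = 1878 \left(\left(-1\right) \left(-884\right)\right) - 4384958 = 1878 \cdot 884 - 4384958 = 1660152 - 4384958 = -2724806$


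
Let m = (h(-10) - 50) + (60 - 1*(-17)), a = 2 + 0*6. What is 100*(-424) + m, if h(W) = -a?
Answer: -42375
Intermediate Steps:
a = 2 (a = 2 + 0 = 2)
h(W) = -2 (h(W) = -1*2 = -2)
m = 25 (m = (-2 - 50) + (60 - 1*(-17)) = -52 + (60 + 17) = -52 + 77 = 25)
100*(-424) + m = 100*(-424) + 25 = -42400 + 25 = -42375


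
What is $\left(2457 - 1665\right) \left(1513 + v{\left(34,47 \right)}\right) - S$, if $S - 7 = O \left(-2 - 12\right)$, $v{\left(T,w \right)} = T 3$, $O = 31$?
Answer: $1279507$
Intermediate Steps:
$v{\left(T,w \right)} = 3 T$
$S = -427$ ($S = 7 + 31 \left(-2 - 12\right) = 7 + 31 \left(-14\right) = 7 - 434 = -427$)
$\left(2457 - 1665\right) \left(1513 + v{\left(34,47 \right)}\right) - S = \left(2457 - 1665\right) \left(1513 + 3 \cdot 34\right) - -427 = 792 \left(1513 + 102\right) + 427 = 792 \cdot 1615 + 427 = 1279080 + 427 = 1279507$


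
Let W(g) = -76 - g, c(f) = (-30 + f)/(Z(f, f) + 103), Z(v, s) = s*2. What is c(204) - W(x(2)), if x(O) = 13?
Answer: 45653/511 ≈ 89.340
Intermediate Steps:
Z(v, s) = 2*s
c(f) = (-30 + f)/(103 + 2*f) (c(f) = (-30 + f)/(2*f + 103) = (-30 + f)/(103 + 2*f))
c(204) - W(x(2)) = (-30 + 204)/(103 + 2*204) - (-76 - 1*13) = 174/(103 + 408) - (-76 - 13) = 174/511 - 1*(-89) = (1/511)*174 + 89 = 174/511 + 89 = 45653/511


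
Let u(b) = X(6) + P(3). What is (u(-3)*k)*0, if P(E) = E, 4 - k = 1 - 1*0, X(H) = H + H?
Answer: 0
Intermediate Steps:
X(H) = 2*H
k = 3 (k = 4 - (1 - 1*0) = 4 - (1 + 0) = 4 - 1*1 = 4 - 1 = 3)
u(b) = 15 (u(b) = 2*6 + 3 = 12 + 3 = 15)
(u(-3)*k)*0 = (15*3)*0 = 45*0 = 0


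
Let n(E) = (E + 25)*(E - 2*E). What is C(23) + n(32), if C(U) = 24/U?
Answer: -41928/23 ≈ -1823.0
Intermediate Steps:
n(E) = -E*(25 + E) (n(E) = (25 + E)*(-E) = -E*(25 + E))
C(23) + n(32) = 24/23 - 1*32*(25 + 32) = 24*(1/23) - 1*32*57 = 24/23 - 1824 = -41928/23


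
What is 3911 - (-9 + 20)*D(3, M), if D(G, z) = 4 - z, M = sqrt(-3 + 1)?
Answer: 3867 + 11*I*sqrt(2) ≈ 3867.0 + 15.556*I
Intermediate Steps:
M = I*sqrt(2) (M = sqrt(-2) = I*sqrt(2) ≈ 1.4142*I)
3911 - (-9 + 20)*D(3, M) = 3911 - (-9 + 20)*(4 - I*sqrt(2)) = 3911 - 11*(4 - I*sqrt(2)) = 3911 - (44 - 11*I*sqrt(2)) = 3911 + (-44 + 11*I*sqrt(2)) = 3867 + 11*I*sqrt(2)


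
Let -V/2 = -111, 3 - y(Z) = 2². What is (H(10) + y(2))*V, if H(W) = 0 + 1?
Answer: 0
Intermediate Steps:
y(Z) = -1 (y(Z) = 3 - 1*2² = 3 - 1*4 = 3 - 4 = -1)
H(W) = 1
V = 222 (V = -2*(-111) = 222)
(H(10) + y(2))*V = (1 - 1)*222 = 0*222 = 0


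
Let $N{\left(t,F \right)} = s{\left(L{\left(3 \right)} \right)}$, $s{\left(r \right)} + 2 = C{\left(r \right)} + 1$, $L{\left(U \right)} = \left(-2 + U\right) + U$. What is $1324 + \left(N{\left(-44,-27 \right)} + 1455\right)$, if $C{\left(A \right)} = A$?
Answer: $2782$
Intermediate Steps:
$L{\left(U \right)} = -2 + 2 U$
$s{\left(r \right)} = -1 + r$ ($s{\left(r \right)} = -2 + \left(r + 1\right) = -2 + \left(1 + r\right) = -1 + r$)
$N{\left(t,F \right)} = 3$ ($N{\left(t,F \right)} = -1 + \left(-2 + 2 \cdot 3\right) = -1 + \left(-2 + 6\right) = -1 + 4 = 3$)
$1324 + \left(N{\left(-44,-27 \right)} + 1455\right) = 1324 + \left(3 + 1455\right) = 1324 + 1458 = 2782$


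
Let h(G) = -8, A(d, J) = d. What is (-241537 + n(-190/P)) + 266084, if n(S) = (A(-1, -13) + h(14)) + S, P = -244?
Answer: 2993731/122 ≈ 24539.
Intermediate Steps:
n(S) = -9 + S (n(S) = (-1 - 8) + S = -9 + S)
(-241537 + n(-190/P)) + 266084 = (-241537 + (-9 - 190/(-244))) + 266084 = (-241537 + (-9 - 190*(-1/244))) + 266084 = (-241537 + (-9 + 95/122)) + 266084 = (-241537 - 1003/122) + 266084 = -29468517/122 + 266084 = 2993731/122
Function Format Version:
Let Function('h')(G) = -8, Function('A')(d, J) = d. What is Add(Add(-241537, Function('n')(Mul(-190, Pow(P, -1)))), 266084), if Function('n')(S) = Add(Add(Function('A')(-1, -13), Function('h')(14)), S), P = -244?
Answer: Rational(2993731, 122) ≈ 24539.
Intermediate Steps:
Function('n')(S) = Add(-9, S) (Function('n')(S) = Add(Add(-1, -8), S) = Add(-9, S))
Add(Add(-241537, Function('n')(Mul(-190, Pow(P, -1)))), 266084) = Add(Add(-241537, Add(-9, Mul(-190, Pow(-244, -1)))), 266084) = Add(Add(-241537, Add(-9, Mul(-190, Rational(-1, 244)))), 266084) = Add(Add(-241537, Add(-9, Rational(95, 122))), 266084) = Add(Add(-241537, Rational(-1003, 122)), 266084) = Add(Rational(-29468517, 122), 266084) = Rational(2993731, 122)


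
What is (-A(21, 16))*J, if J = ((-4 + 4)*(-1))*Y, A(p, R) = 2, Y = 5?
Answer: 0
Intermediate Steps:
J = 0 (J = ((-4 + 4)*(-1))*5 = (0*(-1))*5 = 0*5 = 0)
(-A(21, 16))*J = -1*2*0 = -2*0 = 0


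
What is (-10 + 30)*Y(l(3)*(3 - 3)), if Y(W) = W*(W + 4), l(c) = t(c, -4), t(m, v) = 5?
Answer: 0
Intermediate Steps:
l(c) = 5
Y(W) = W*(4 + W)
(-10 + 30)*Y(l(3)*(3 - 3)) = (-10 + 30)*((5*(3 - 3))*(4 + 5*(3 - 3))) = 20*((5*0)*(4 + 5*0)) = 20*(0*(4 + 0)) = 20*(0*4) = 20*0 = 0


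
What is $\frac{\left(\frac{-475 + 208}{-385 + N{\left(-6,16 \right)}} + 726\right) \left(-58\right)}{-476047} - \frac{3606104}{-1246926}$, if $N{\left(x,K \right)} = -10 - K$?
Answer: $\frac{121192086052382}{40661283634257} \approx 2.9805$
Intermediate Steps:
$\frac{\left(\frac{-475 + 208}{-385 + N{\left(-6,16 \right)}} + 726\right) \left(-58\right)}{-476047} - \frac{3606104}{-1246926} = \frac{\left(\frac{-475 + 208}{-385 - 26} + 726\right) \left(-58\right)}{-476047} - \frac{3606104}{-1246926} = \left(- \frac{267}{-385 - 26} + 726\right) \left(-58\right) \left(- \frac{1}{476047}\right) - - \frac{1803052}{623463} = \left(- \frac{267}{-385 - 26} + 726\right) \left(-58\right) \left(- \frac{1}{476047}\right) + \frac{1803052}{623463} = \left(- \frac{267}{-411} + 726\right) \left(-58\right) \left(- \frac{1}{476047}\right) + \frac{1803052}{623463} = \left(\left(-267\right) \left(- \frac{1}{411}\right) + 726\right) \left(-58\right) \left(- \frac{1}{476047}\right) + \frac{1803052}{623463} = \left(\frac{89}{137} + 726\right) \left(-58\right) \left(- \frac{1}{476047}\right) + \frac{1803052}{623463} = \frac{99551}{137} \left(-58\right) \left(- \frac{1}{476047}\right) + \frac{1803052}{623463} = \left(- \frac{5773958}{137}\right) \left(- \frac{1}{476047}\right) + \frac{1803052}{623463} = \frac{5773958}{65218439} + \frac{1803052}{623463} = \frac{121192086052382}{40661283634257}$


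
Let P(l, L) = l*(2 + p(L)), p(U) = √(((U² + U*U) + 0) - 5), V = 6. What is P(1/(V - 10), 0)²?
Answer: (2 + I*√5)²/16 ≈ -0.0625 + 0.55902*I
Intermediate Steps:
p(U) = √(-5 + 2*U²) (p(U) = √(((U² + U²) + 0) - 5) = √((2*U² + 0) - 5) = √(2*U² - 5) = √(-5 + 2*U²))
P(l, L) = l*(2 + √(-5 + 2*L²))
P(1/(V - 10), 0)² = ((2 + √(-5 + 2*0²))/(6 - 10))² = ((2 + √(-5 + 2*0))/(-4))² = (-(2 + √(-5 + 0))/4)² = (-(2 + √(-5))/4)² = (-(2 + I*√5)/4)² = (-½ - I*√5/4)²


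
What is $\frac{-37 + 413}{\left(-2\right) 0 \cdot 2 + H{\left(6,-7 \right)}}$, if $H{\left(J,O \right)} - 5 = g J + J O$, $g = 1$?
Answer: $- \frac{376}{31} \approx -12.129$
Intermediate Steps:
$H{\left(J,O \right)} = 5 + J + J O$ ($H{\left(J,O \right)} = 5 + \left(1 J + J O\right) = 5 + \left(J + J O\right) = 5 + J + J O$)
$\frac{-37 + 413}{\left(-2\right) 0 \cdot 2 + H{\left(6,-7 \right)}} = \frac{-37 + 413}{\left(-2\right) 0 \cdot 2 + \left(5 + 6 + 6 \left(-7\right)\right)} = \frac{376}{0 \cdot 2 + \left(5 + 6 - 42\right)} = \frac{376}{0 - 31} = \frac{376}{-31} = 376 \left(- \frac{1}{31}\right) = - \frac{376}{31}$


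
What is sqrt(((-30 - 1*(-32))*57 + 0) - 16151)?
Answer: I*sqrt(16037) ≈ 126.64*I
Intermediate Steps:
sqrt(((-30 - 1*(-32))*57 + 0) - 16151) = sqrt(((-30 + 32)*57 + 0) - 16151) = sqrt((2*57 + 0) - 16151) = sqrt((114 + 0) - 16151) = sqrt(114 - 16151) = sqrt(-16037) = I*sqrt(16037)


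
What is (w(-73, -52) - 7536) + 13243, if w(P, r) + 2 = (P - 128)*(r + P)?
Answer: 30830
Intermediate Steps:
w(P, r) = -2 + (-128 + P)*(P + r) (w(P, r) = -2 + (P - 128)*(r + P) = -2 + (-128 + P)*(P + r))
(w(-73, -52) - 7536) + 13243 = ((-2 + (-73)² - 128*(-73) - 128*(-52) - 73*(-52)) - 7536) + 13243 = ((-2 + 5329 + 9344 + 6656 + 3796) - 7536) + 13243 = (25123 - 7536) + 13243 = 17587 + 13243 = 30830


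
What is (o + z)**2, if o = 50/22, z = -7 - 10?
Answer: 26244/121 ≈ 216.89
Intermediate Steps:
z = -17
o = 25/11 (o = 50*(1/22) = 25/11 ≈ 2.2727)
(o + z)**2 = (25/11 - 17)**2 = (-162/11)**2 = 26244/121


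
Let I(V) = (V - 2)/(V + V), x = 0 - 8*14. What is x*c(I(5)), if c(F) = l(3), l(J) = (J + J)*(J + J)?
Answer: -4032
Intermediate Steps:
x = -112 (x = 0 - 112 = -112)
l(J) = 4*J**2 (l(J) = (2*J)*(2*J) = 4*J**2)
I(V) = (-2 + V)/(2*V) (I(V) = (-2 + V)/((2*V)) = (-2 + V)*(1/(2*V)) = (-2 + V)/(2*V))
c(F) = 36 (c(F) = 4*3**2 = 4*9 = 36)
x*c(I(5)) = -112*36 = -4032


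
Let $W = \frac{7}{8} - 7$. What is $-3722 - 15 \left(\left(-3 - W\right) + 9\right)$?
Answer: $- \frac{31231}{8} \approx -3903.9$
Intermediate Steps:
$W = - \frac{49}{8}$ ($W = 7 \cdot \frac{1}{8} - 7 = \frac{7}{8} - 7 = - \frac{49}{8} \approx -6.125$)
$-3722 - 15 \left(\left(-3 - W\right) + 9\right) = -3722 - 15 \left(\left(-3 - - \frac{49}{8}\right) + 9\right) = -3722 - 15 \left(\left(-3 + \frac{49}{8}\right) + 9\right) = -3722 - 15 \left(\frac{25}{8} + 9\right) = -3722 - \frac{1455}{8} = - \frac{31231}{8}$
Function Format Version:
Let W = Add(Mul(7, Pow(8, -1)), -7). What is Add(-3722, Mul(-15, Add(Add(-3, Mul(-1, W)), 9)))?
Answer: Rational(-31231, 8) ≈ -3903.9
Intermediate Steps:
W = Rational(-49, 8) (W = Add(Mul(7, Rational(1, 8)), -7) = Add(Rational(7, 8), -7) = Rational(-49, 8) ≈ -6.1250)
Add(-3722, Mul(-15, Add(Add(-3, Mul(-1, W)), 9))) = Add(-3722, Mul(-15, Add(Add(-3, Mul(-1, Rational(-49, 8))), 9))) = Add(-3722, Mul(-15, Add(Add(-3, Rational(49, 8)), 9))) = Add(-3722, Mul(-15, Add(Rational(25, 8), 9))) = Add(-3722, Mul(-15, Rational(97, 8))) = Add(-3722, Rational(-1455, 8)) = Rational(-31231, 8)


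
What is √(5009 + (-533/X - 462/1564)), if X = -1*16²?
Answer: √196109842309/6256 ≈ 70.787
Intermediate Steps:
X = -256 (X = -1*256 = -256)
√(5009 + (-533/X - 462/1564)) = √(5009 + (-533/(-256) - 462/1564)) = √(5009 + (-533*(-1/256) - 462*1/1564)) = √(5009 + (533/256 - 231/782)) = √(5009 + 178835/100096) = √(501559699/100096) = √196109842309/6256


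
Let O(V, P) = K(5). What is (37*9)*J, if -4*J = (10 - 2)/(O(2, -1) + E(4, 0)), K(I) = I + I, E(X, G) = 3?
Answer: -666/13 ≈ -51.231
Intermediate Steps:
K(I) = 2*I
O(V, P) = 10 (O(V, P) = 2*5 = 10)
J = -2/13 (J = -(10 - 2)/(4*(10 + 3)) = -2/13 ≈ -0.15385)
(37*9)*J = (37*9)*(-2/13) = 333*(-2/13) = -666/13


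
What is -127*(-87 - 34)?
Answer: 15367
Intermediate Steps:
-127*(-87 - 34) = -127*(-121) = -1*(-15367) = 15367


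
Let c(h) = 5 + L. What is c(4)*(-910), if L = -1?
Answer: -3640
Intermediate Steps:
c(h) = 4 (c(h) = 5 - 1 = 4)
c(4)*(-910) = 4*(-910) = -3640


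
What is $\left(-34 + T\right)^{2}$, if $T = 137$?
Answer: $10609$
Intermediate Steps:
$\left(-34 + T\right)^{2} = \left(-34 + 137\right)^{2} = 103^{2} = 10609$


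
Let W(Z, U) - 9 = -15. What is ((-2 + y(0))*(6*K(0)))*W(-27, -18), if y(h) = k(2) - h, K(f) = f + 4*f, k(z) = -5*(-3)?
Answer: 0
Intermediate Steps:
W(Z, U) = -6 (W(Z, U) = 9 - 15 = -6)
k(z) = 15
K(f) = 5*f
y(h) = 15 - h
((-2 + y(0))*(6*K(0)))*W(-27, -18) = ((-2 + (15 - 1*0))*(6*(5*0)))*(-6) = ((-2 + (15 + 0))*(6*0))*(-6) = ((-2 + 15)*0)*(-6) = (13*0)*(-6) = 0*(-6) = 0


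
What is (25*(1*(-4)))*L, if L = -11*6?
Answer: 6600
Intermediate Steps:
L = -66
(25*(1*(-4)))*L = (25*(1*(-4)))*(-66) = (25*(-4))*(-66) = -100*(-66) = 6600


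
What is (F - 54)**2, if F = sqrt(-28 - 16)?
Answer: 2872 - 216*I*sqrt(11) ≈ 2872.0 - 716.39*I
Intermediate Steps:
F = 2*I*sqrt(11) (F = sqrt(-44) = 2*I*sqrt(11) ≈ 6.6332*I)
(F - 54)**2 = (2*I*sqrt(11) - 54)**2 = (-54 + 2*I*sqrt(11))**2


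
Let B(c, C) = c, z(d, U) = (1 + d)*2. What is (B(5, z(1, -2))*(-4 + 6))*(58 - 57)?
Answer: 10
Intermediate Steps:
z(d, U) = 2 + 2*d
(B(5, z(1, -2))*(-4 + 6))*(58 - 57) = (5*(-4 + 6))*(58 - 57) = (5*2)*1 = 10*1 = 10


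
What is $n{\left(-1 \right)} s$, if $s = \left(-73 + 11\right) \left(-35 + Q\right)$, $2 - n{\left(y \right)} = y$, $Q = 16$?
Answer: $3534$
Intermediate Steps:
$n{\left(y \right)} = 2 - y$
$s = 1178$ ($s = \left(-73 + 11\right) \left(-35 + 16\right) = \left(-62\right) \left(-19\right) = 1178$)
$n{\left(-1 \right)} s = \left(2 - -1\right) 1178 = \left(2 + 1\right) 1178 = 3 \cdot 1178 = 3534$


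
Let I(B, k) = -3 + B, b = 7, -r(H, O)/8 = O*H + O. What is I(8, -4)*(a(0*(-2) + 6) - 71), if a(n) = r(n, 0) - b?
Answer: -390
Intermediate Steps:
r(H, O) = -8*O - 8*H*O (r(H, O) = -8*(O*H + O) = -8*(H*O + O) = -8*(O + H*O) = -8*O - 8*H*O)
a(n) = -7 (a(n) = -8*0*(1 + n) - 1*7 = 0 - 7 = -7)
I(8, -4)*(a(0*(-2) + 6) - 71) = (-3 + 8)*(-7 - 71) = 5*(-78) = -390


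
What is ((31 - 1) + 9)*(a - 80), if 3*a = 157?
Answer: -1079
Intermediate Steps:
a = 157/3 (a = (⅓)*157 = 157/3 ≈ 52.333)
((31 - 1) + 9)*(a - 80) = ((31 - 1) + 9)*(157/3 - 80) = (30 + 9)*(-83/3) = 39*(-83/3) = -1079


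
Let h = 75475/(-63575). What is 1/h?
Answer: -2543/3019 ≈ -0.84233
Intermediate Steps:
h = -3019/2543 (h = 75475*(-1/63575) = -3019/2543 ≈ -1.1872)
1/h = 1/(-3019/2543) = -2543/3019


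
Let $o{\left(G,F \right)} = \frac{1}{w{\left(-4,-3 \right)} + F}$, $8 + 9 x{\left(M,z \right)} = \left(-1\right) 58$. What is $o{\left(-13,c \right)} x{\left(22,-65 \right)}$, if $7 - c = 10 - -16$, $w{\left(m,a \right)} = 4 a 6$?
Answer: $\frac{22}{273} \approx 0.080586$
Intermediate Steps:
$w{\left(m,a \right)} = 24 a$
$x{\left(M,z \right)} = - \frac{22}{3}$ ($x{\left(M,z \right)} = - \frac{8}{9} + \frac{\left(-1\right) 58}{9} = - \frac{8}{9} + \frac{1}{9} \left(-58\right) = - \frac{8}{9} - \frac{58}{9} = - \frac{22}{3}$)
$c = -19$ ($c = 7 - \left(10 - -16\right) = 7 - \left(10 + 16\right) = 7 - 26 = -19$)
$o{\left(G,F \right)} = \frac{1}{-72 + F}$ ($o{\left(G,F \right)} = \frac{1}{24 \left(-3\right) + F} = \frac{1}{-72 + F}$)
$o{\left(-13,c \right)} x{\left(22,-65 \right)} = \frac{1}{-72 - 19} \left(- \frac{22}{3}\right) = \frac{1}{-91} \left(- \frac{22}{3}\right) = \left(- \frac{1}{91}\right) \left(- \frac{22}{3}\right) = \frac{22}{273}$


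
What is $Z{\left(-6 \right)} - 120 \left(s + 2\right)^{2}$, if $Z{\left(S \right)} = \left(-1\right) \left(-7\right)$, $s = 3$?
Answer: $-2993$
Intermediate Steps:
$Z{\left(S \right)} = 7$
$Z{\left(-6 \right)} - 120 \left(s + 2\right)^{2} = 7 - 120 \left(3 + 2\right)^{2} = 7 - 120 \cdot 5^{2} = 7 - 3000 = -2993$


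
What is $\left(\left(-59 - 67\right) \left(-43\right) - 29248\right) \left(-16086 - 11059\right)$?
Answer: $646865350$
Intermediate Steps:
$\left(\left(-59 - 67\right) \left(-43\right) - 29248\right) \left(-16086 - 11059\right) = \left(\left(-126\right) \left(-43\right) - 29248\right) \left(-27145\right) = \left(5418 - 29248\right) \left(-27145\right) = \left(-23830\right) \left(-27145\right) = 646865350$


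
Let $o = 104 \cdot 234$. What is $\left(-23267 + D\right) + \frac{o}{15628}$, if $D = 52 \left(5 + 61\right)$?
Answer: $- \frac{77489261}{3907} \approx -19833.0$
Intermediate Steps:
$D = 3432$ ($D = 52 \cdot 66 = 3432$)
$o = 24336$
$\left(-23267 + D\right) + \frac{o}{15628} = \left(-23267 + 3432\right) + \frac{24336}{15628} = -19835 + 24336 \cdot \frac{1}{15628} = -19835 + \frac{6084}{3907} = - \frac{77489261}{3907}$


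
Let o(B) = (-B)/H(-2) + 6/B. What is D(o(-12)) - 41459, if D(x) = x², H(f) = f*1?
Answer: -165667/4 ≈ -41417.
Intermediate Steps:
H(f) = f
o(B) = B/2 + 6/B (o(B) = -B/(-2) + 6/B = -B*(-½) + 6/B = B/2 + 6/B)
D(o(-12)) - 41459 = ((½)*(-12) + 6/(-12))² - 41459 = (-6 + 6*(-1/12))² - 41459 = (-6 - ½)² - 41459 = (-13/2)² - 41459 = 169/4 - 41459 = -165667/4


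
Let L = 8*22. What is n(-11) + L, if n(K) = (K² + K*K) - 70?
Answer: 348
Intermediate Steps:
n(K) = -70 + 2*K² (n(K) = (K² + K²) - 70 = 2*K² - 70 = -70 + 2*K²)
L = 176
n(-11) + L = (-70 + 2*(-11)²) + 176 = (-70 + 2*121) + 176 = (-70 + 242) + 176 = 172 + 176 = 348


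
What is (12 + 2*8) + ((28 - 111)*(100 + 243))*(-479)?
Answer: 13636679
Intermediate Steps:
(12 + 2*8) + ((28 - 111)*(100 + 243))*(-479) = (12 + 16) - 83*343*(-479) = 28 - 28469*(-479) = 28 + 13636651 = 13636679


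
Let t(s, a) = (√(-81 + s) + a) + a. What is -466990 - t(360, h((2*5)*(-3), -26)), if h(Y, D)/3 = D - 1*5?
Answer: -466804 - 3*√31 ≈ -4.6682e+5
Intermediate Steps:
h(Y, D) = -15 + 3*D (h(Y, D) = 3*(D - 1*5) = 3*(D - 5) = 3*(-5 + D) = -15 + 3*D)
t(s, a) = √(-81 + s) + 2*a (t(s, a) = (a + √(-81 + s)) + a = √(-81 + s) + 2*a)
-466990 - t(360, h((2*5)*(-3), -26)) = -466990 - (√(-81 + 360) + 2*(-15 + 3*(-26))) = -466990 - (√279 + 2*(-15 - 78)) = -466990 - (3*√31 + 2*(-93)) = -466990 - (3*√31 - 186) = -466990 - (-186 + 3*√31) = -466990 + (186 - 3*√31) = -466804 - 3*√31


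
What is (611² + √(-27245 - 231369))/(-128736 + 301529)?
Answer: 373321/172793 + I*√258614/172793 ≈ 2.1605 + 0.0029431*I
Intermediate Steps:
(611² + √(-27245 - 231369))/(-128736 + 301529) = (373321 + √(-258614))/172793 = (373321 + I*√258614)*(1/172793) = 373321/172793 + I*√258614/172793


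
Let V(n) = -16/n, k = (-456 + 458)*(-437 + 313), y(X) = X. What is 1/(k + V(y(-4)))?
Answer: -1/244 ≈ -0.0040984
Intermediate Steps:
k = -248 (k = 2*(-124) = -248)
1/(k + V(y(-4))) = 1/(-248 - 16/(-4)) = 1/(-248 - 16*(-1/4)) = 1/(-248 + 4) = 1/(-244) = -1/244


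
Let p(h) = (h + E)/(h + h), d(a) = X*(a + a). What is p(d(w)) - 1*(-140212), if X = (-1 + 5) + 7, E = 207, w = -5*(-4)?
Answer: 123387207/880 ≈ 1.4021e+5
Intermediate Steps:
w = 20
X = 11 (X = 4 + 7 = 11)
d(a) = 22*a (d(a) = 11*(a + a) = 11*(2*a) = 22*a)
p(h) = (207 + h)/(2*h) (p(h) = (h + 207)/(h + h) = (207 + h)/((2*h)) = (207 + h)*(1/(2*h)) = (207 + h)/(2*h))
p(d(w)) - 1*(-140212) = (207 + 22*20)/(2*((22*20))) - 1*(-140212) = (½)*(207 + 440)/440 + 140212 = (½)*(1/440)*647 + 140212 = 647/880 + 140212 = 123387207/880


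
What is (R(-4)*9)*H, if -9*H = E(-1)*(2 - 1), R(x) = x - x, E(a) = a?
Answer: 0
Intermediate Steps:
R(x) = 0
H = ⅑ (H = -(-1)*(2 - 1)/9 = -(-1)/9 = -⅑*(-1) = ⅑ ≈ 0.11111)
(R(-4)*9)*H = (0*9)*(⅑) = 0*(⅑) = 0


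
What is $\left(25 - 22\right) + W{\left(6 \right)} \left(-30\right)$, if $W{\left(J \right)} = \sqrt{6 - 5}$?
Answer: $-27$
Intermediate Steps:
$W{\left(J \right)} = 1$ ($W{\left(J \right)} = \sqrt{1} = 1$)
$\left(25 - 22\right) + W{\left(6 \right)} \left(-30\right) = \left(25 - 22\right) + 1 \left(-30\right) = 3 - 30 = -27$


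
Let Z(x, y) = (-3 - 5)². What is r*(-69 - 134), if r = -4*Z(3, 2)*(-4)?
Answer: -207872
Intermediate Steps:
Z(x, y) = 64 (Z(x, y) = (-8)² = 64)
r = 1024 (r = -4*64*(-4) = -256*(-4) = 1024)
r*(-69 - 134) = 1024*(-69 - 134) = 1024*(-203) = -207872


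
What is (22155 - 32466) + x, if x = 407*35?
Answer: 3934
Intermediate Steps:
x = 14245
(22155 - 32466) + x = (22155 - 32466) + 14245 = -10311 + 14245 = 3934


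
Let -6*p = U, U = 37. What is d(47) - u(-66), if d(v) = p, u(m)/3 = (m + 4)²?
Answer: -69229/6 ≈ -11538.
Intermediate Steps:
p = -37/6 (p = -⅙*37 = -37/6 ≈ -6.1667)
u(m) = 3*(4 + m)² (u(m) = 3*(m + 4)² = 3*(4 + m)²)
d(v) = -37/6
d(47) - u(-66) = -37/6 - 3*(4 - 66)² = -37/6 - 3*(-62)² = -37/6 - 3*3844 = -37/6 - 1*11532 = -37/6 - 11532 = -69229/6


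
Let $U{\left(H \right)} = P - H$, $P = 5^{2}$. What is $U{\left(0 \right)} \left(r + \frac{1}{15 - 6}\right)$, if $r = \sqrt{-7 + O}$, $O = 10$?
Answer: $\frac{25}{9} + 25 \sqrt{3} \approx 46.079$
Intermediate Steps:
$P = 25$
$r = \sqrt{3}$ ($r = \sqrt{-7 + 10} = \sqrt{3} \approx 1.732$)
$U{\left(H \right)} = 25 - H$
$U{\left(0 \right)} \left(r + \frac{1}{15 - 6}\right) = \left(25 - 0\right) \left(\sqrt{3} + \frac{1}{15 - 6}\right) = \left(25 + 0\right) \left(\sqrt{3} + \frac{1}{9}\right) = 25 \left(\sqrt{3} + \frac{1}{9}\right) = 25 \left(\frac{1}{9} + \sqrt{3}\right) = \frac{25}{9} + 25 \sqrt{3}$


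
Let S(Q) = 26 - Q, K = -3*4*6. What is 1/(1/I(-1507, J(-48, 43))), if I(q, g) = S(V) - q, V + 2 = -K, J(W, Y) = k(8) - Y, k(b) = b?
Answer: 1463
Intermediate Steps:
K = -72 (K = -12*6 = -72)
J(W, Y) = 8 - Y
V = 70 (V = -2 - 1*(-72) = -2 + 72 = 70)
I(q, g) = -44 - q (I(q, g) = (26 - 1*70) - q = (26 - 70) - q = -44 - q)
1/(1/I(-1507, J(-48, 43))) = 1/(1/(-44 - 1*(-1507))) = 1/(1/(-44 + 1507)) = 1/(1/1463) = 1463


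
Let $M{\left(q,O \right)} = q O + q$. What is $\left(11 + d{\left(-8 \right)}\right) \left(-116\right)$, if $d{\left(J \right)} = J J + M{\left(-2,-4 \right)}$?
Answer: $-9396$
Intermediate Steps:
$M{\left(q,O \right)} = q + O q$ ($M{\left(q,O \right)} = O q + q = q + O q$)
$d{\left(J \right)} = 6 + J^{2}$ ($d{\left(J \right)} = J J - 2 \left(1 - 4\right) = J^{2} - -6 = J^{2} + 6 = 6 + J^{2}$)
$\left(11 + d{\left(-8 \right)}\right) \left(-116\right) = \left(11 + \left(6 + \left(-8\right)^{2}\right)\right) \left(-116\right) = \left(11 + \left(6 + 64\right)\right) \left(-116\right) = \left(11 + 70\right) \left(-116\right) = 81 \left(-116\right) = -9396$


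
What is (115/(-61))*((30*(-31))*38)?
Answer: 4064100/61 ≈ 66625.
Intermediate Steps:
(115/(-61))*((30*(-31))*38) = (115*(-1/61))*(-930*38) = -115/61*(-35340) = 4064100/61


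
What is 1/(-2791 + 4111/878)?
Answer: -878/2446387 ≈ -0.00035890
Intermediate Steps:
1/(-2791 + 4111/878) = 1/(-2446387/878) = -878/2446387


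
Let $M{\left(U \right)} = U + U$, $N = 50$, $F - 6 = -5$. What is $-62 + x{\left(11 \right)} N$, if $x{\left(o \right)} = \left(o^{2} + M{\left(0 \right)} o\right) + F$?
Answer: $6038$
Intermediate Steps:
$F = 1$ ($F = 6 - 5 = 1$)
$M{\left(U \right)} = 2 U$
$x{\left(o \right)} = 1 + o^{2}$ ($x{\left(o \right)} = \left(o^{2} + 2 \cdot 0 o\right) + 1 = \left(o^{2} + 0 o\right) + 1 = \left(o^{2} + 0\right) + 1 = o^{2} + 1 = 1 + o^{2}$)
$-62 + x{\left(11 \right)} N = -62 + \left(1 + 11^{2}\right) 50 = -62 + \left(1 + 121\right) 50 = -62 + 122 \cdot 50 = -62 + 6100 = 6038$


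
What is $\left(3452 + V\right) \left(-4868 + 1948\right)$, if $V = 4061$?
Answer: $-21937960$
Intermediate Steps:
$\left(3452 + V\right) \left(-4868 + 1948\right) = \left(3452 + 4061\right) \left(-4868 + 1948\right) = 7513 \left(-2920\right) = -21937960$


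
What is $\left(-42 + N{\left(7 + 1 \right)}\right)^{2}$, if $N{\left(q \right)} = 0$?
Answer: $1764$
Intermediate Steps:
$\left(-42 + N{\left(7 + 1 \right)}\right)^{2} = \left(-42 + 0\right)^{2} = \left(-42\right)^{2} = 1764$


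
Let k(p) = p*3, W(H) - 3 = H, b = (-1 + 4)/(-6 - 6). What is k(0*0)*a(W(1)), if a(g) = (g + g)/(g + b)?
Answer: 0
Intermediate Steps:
b = -¼ (b = 3/(-12) = 3*(-1/12) = -¼ ≈ -0.25000)
W(H) = 3 + H
k(p) = 3*p
a(g) = 2*g/(-¼ + g) (a(g) = (g + g)/(g - ¼) = (2*g)/(-¼ + g) = 2*g/(-¼ + g))
k(0*0)*a(W(1)) = (3*(0*0))*(8*(3 + 1)/(-1 + 4*(3 + 1))) = (3*0)*(8*4/(-1 + 4*4)) = 0*(8*4/(-1 + 16)) = 0*(8*4/15) = 0*(8*4*(1/15)) = 0*(32/15) = 0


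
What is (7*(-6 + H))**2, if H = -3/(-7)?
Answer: 1521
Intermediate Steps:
H = 3/7 (H = -3*(-1/7) = 3/7 ≈ 0.42857)
(7*(-6 + H))**2 = (7*(-6 + 3/7))**2 = (7*(-39/7))**2 = (-39)**2 = 1521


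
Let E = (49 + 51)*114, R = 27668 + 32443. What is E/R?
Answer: 3800/20037 ≈ 0.18965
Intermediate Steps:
R = 60111
E = 11400 (E = 100*114 = 11400)
E/R = 11400/60111 = 11400*(1/60111) = 3800/20037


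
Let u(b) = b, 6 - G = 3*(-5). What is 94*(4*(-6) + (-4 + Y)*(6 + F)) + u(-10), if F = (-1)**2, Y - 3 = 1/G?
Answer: -8678/3 ≈ -2892.7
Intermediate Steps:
G = 21 (G = 6 - 3*(-5) = 6 - 1*(-15) = 6 + 15 = 21)
Y = 64/21 (Y = 3 + 1/21 = 64/21 ≈ 3.0476)
F = 1
94*(4*(-6) + (-4 + Y)*(6 + F)) + u(-10) = 94*(4*(-6) + (-4 + 64/21)*(6 + 1)) - 10 = 94*(-24 - 20/21*7) - 10 = 94*(-24 - 20/3) - 10 = 94*(-92/3) - 10 = -8648/3 - 10 = -8678/3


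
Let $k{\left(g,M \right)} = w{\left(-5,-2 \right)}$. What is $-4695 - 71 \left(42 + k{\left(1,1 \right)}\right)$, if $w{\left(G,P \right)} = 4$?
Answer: $-7961$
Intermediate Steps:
$k{\left(g,M \right)} = 4$
$-4695 - 71 \left(42 + k{\left(1,1 \right)}\right) = -4695 - 71 \left(42 + 4\right) = -4695 - 3266 = -7961$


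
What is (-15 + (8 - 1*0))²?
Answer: 49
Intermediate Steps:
(-15 + (8 - 1*0))² = (-15 + (8 + 0))² = (-15 + 8)² = (-7)² = 49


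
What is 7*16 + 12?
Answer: 124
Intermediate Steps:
7*16 + 12 = 112 + 12 = 124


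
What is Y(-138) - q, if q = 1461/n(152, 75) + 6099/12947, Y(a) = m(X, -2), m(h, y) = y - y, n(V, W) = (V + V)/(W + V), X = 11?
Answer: -40146615/36784 ≈ -1091.4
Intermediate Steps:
n(V, W) = 2*V/(V + W) (n(V, W) = (2*V)/(V + W) = 2*V/(V + W))
m(h, y) = 0
Y(a) = 0
q = 40146615/36784 (q = 1461/((2*152/(152 + 75))) + 6099/12947 = 1461/((2*152/227)) + 6099*(1/12947) = 1461/((2*152*(1/227))) + 57/121 = 1461/(304/227) + 57/121 = 1461*(227/304) + 57/121 = 331647/304 + 57/121 = 40146615/36784 ≈ 1091.4)
Y(-138) - q = 0 - 1*40146615/36784 = 0 - 40146615/36784 = -40146615/36784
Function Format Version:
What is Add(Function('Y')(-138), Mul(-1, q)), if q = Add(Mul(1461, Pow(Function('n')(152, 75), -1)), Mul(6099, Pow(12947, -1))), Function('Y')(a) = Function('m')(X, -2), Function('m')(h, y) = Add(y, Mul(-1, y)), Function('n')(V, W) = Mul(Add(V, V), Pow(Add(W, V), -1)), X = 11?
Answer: Rational(-40146615, 36784) ≈ -1091.4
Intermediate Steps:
Function('n')(V, W) = Mul(2, V, Pow(Add(V, W), -1)) (Function('n')(V, W) = Mul(Mul(2, V), Pow(Add(V, W), -1)) = Mul(2, V, Pow(Add(V, W), -1)))
Function('m')(h, y) = 0
Function('Y')(a) = 0
q = Rational(40146615, 36784) (q = Add(Mul(1461, Pow(Mul(2, 152, Pow(Add(152, 75), -1)), -1)), Mul(6099, Pow(12947, -1))) = Add(Mul(1461, Pow(Mul(2, 152, Pow(227, -1)), -1)), Mul(6099, Rational(1, 12947))) = Add(Mul(1461, Pow(Mul(2, 152, Rational(1, 227)), -1)), Rational(57, 121)) = Add(Mul(1461, Pow(Rational(304, 227), -1)), Rational(57, 121)) = Add(Mul(1461, Rational(227, 304)), Rational(57, 121)) = Add(Rational(331647, 304), Rational(57, 121)) = Rational(40146615, 36784) ≈ 1091.4)
Add(Function('Y')(-138), Mul(-1, q)) = Add(0, Mul(-1, Rational(40146615, 36784))) = Add(0, Rational(-40146615, 36784)) = Rational(-40146615, 36784)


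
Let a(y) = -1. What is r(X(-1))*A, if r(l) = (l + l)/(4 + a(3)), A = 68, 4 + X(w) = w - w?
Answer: -544/3 ≈ -181.33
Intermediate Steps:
X(w) = -4 (X(w) = -4 + (w - w) = -4 + 0 = -4)
r(l) = 2*l/3 (r(l) = (l + l)/(4 - 1) = (2*l)/3 = (2*l)*(⅓) = 2*l/3)
r(X(-1))*A = ((⅔)*(-4))*68 = -8/3*68 = -544/3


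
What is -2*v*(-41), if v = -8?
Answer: -656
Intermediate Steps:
-2*v*(-41) = -2*(-8)*(-41) = 16*(-41) = -656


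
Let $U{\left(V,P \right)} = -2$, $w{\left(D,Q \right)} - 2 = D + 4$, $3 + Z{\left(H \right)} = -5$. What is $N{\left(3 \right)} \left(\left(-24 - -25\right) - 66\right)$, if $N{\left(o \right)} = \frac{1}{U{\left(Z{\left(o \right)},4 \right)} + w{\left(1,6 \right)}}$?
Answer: $-13$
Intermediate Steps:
$Z{\left(H \right)} = -8$ ($Z{\left(H \right)} = -3 - 5 = -8$)
$w{\left(D,Q \right)} = 6 + D$ ($w{\left(D,Q \right)} = 2 + \left(D + 4\right) = 2 + \left(4 + D\right) = 6 + D$)
$N{\left(o \right)} = \frac{1}{5}$ ($N{\left(o \right)} = \frac{1}{-2 + \left(6 + 1\right)} = \frac{1}{-2 + 7} = \frac{1}{5}$)
$N{\left(3 \right)} \left(\left(-24 - -25\right) - 66\right) = \frac{\left(-24 - -25\right) - 66}{5} = \frac{\left(-24 + 25\right) - 66}{5} = \frac{1 - 66}{5} = \frac{1}{5} \left(-65\right) = -13$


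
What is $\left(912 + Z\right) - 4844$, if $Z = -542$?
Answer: $-4474$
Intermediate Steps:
$\left(912 + Z\right) - 4844 = \left(912 - 542\right) - 4844 = 370 - 4844 = -4474$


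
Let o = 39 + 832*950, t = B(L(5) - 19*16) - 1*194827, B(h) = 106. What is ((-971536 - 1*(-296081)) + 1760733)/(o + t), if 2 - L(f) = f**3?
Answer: 542639/297859 ≈ 1.8218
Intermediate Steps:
L(f) = 2 - f**3
t = -194721 (t = 106 - 1*194827 = 106 - 194827 = -194721)
o = 790439 (o = 39 + 790400 = 790439)
((-971536 - 1*(-296081)) + 1760733)/(o + t) = ((-971536 - 1*(-296081)) + 1760733)/(790439 - 194721) = ((-971536 + 296081) + 1760733)/595718 = (-675455 + 1760733)*(1/595718) = 1085278*(1/595718) = 542639/297859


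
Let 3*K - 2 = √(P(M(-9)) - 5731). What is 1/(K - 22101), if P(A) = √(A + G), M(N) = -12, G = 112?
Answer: -198903/4395828322 - 3*I*√5721/4395828322 ≈ -4.5248e-5 - 5.162e-8*I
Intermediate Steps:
P(A) = √(112 + A) (P(A) = √(A + 112) = √(112 + A))
K = ⅔ + I*√5721/3 (K = ⅔ + √(√(112 - 12) - 5731)/3 = ⅔ + √(√100 - 5731)/3 = ⅔ + √(10 - 5731)/3 = ⅔ + √(-5721)/3 = ⅔ + (I*√5721)/3 = ⅔ + I*√5721/3 ≈ 0.66667 + 25.212*I)
1/(K - 22101) = 1/((⅔ + I*√5721/3) - 22101) = 1/(-66301/3 + I*√5721/3)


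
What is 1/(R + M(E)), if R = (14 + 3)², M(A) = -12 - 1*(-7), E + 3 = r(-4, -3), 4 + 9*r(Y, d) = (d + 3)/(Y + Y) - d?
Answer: 1/284 ≈ 0.0035211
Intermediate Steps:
r(Y, d) = -4/9 - d/9 + (3 + d)/(18*Y) (r(Y, d) = -4/9 + ((d + 3)/(Y + Y) - d)/9 = -4/9 + ((3 + d)/((2*Y)) - d)/9 = -4/9 + ((3 + d)*(1/(2*Y)) - d)/9 = -4/9 + ((3 + d)/(2*Y) - d)/9 = -4/9 + (-d + (3 + d)/(2*Y))/9 = -4/9 + (-d/9 + (3 + d)/(18*Y)) = -4/9 - d/9 + (3 + d)/(18*Y))
E = -28/9 (E = -3 + (1/18)*(3 - 3 - 2*(-4)*(4 - 3))/(-4) = -3 + (1/18)*(-¼)*(3 - 3 - 2*(-4)*1) = -3 + (1/18)*(-¼)*(3 - 3 + 8) = -3 + (1/18)*(-¼)*8 = -3 - ⅑ = -28/9 ≈ -3.1111)
M(A) = -5 (M(A) = -12 + 7 = -5)
R = 289 (R = 17² = 289)
1/(R + M(E)) = 1/(289 - 5) = 1/284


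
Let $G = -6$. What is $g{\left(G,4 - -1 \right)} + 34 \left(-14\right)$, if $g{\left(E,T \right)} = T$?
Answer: $-471$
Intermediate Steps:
$g{\left(G,4 - -1 \right)} + 34 \left(-14\right) = \left(4 - -1\right) + 34 \left(-14\right) = \left(4 + 1\right) - 476 = 5 - 476 = -471$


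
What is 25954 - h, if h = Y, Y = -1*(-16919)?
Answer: 9035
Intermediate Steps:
Y = 16919
h = 16919
25954 - h = 25954 - 1*16919 = 25954 - 16919 = 9035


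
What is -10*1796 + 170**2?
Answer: 10940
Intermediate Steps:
-10*1796 + 170**2 = -17960 + 28900 = 10940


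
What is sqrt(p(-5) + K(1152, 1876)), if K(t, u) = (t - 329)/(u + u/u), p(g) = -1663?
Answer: 2*I*sqrt(1464354689)/1877 ≈ 40.775*I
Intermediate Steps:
K(t, u) = (-329 + t)/(1 + u) (K(t, u) = (-329 + t)/(u + 1) = (-329 + t)/(1 + u))
sqrt(p(-5) + K(1152, 1876)) = sqrt(-1663 + (-329 + 1152)/(1 + 1876)) = sqrt(-1663 + 823/1877) = sqrt(-3120628/1877) = 2*I*sqrt(1464354689)/1877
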